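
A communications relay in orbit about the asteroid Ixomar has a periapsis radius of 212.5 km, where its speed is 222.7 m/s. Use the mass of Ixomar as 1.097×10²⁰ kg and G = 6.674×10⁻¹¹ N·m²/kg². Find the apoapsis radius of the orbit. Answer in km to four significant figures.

apoapsis radius ≈ 545.7 km

μ = GM = 6.674×10⁻¹¹ × 1.097×10²⁰ = 7.321×10⁹ m³/s².
r_p = 2.125×10⁵ m.
Specific energy ε = v²/2 − μ/r = -9.656×10³ J/kg, so a = −μ/(2ε) = 3.791×10⁵ m.
The apsides satisfy r_p + r_a = 2a, so the apoapsis radius is 2a − r_p = 5.457×10⁵ m = 545.73 km.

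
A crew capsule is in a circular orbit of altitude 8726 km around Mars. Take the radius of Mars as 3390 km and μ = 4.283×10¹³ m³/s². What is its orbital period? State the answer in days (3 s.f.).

T ≈ 0.469 days

r = 3390 + 8726 = 12116 km = 1.2116×10⁷ m.
Kepler's third law: T = 2π√(r³/μ) = 2π√((1.212×10⁷)³ / 4.283×10¹³).
r³/μ = 4.153×10⁷ s², so T = 2π × 6.444×10³ = 4.049×10⁴ s.
Converting: 4.049×10⁴ s ÷ 86400 = 0.4686 days.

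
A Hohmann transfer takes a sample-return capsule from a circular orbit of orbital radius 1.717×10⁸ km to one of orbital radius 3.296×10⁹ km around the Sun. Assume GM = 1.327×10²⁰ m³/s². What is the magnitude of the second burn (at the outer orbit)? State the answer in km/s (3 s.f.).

Δv ≈ 4.35 km/s

r₁ = 1.717×10⁸ km = 1.717×10¹¹ m.
r₂ = 3.296×10⁹ km = 3.296×10¹² m.
Transfer ellipse a_t = (r₁ + r₂)/2 = 1.734×10¹² m.
At r₁: circular v_c1 = √(μ/r₁) = 27800 m/s; transfer-perihelion v_p = √[μ(2/r₁ − 1/a_t)] = 38330 m/s.
At r₂: circular v_c2 = √(μ/r₂) = 6345 m/s; transfer-aphelion v_a = √[μ(2/r₂ − 1/a_t)] = 1997 m/s.
Δv₂ = v_c2 − v_a = 4348 m/s.
= 4.348 km/s.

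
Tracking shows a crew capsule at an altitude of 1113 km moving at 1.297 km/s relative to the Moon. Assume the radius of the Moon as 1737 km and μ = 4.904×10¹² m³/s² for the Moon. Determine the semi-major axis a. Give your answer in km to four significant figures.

r = 1737 + 1113 = 2850.0 km = 2.850×10⁶ m.
Vis-viva rearranged: 1/a = 2/r − v²/μ = 7.018×10⁻⁷ − 3.430×10⁻⁷ = 3.587×10⁻⁷ m⁻¹.
a = 2.788×10⁶ m = 2787.6 km.

a ≈ 2788 km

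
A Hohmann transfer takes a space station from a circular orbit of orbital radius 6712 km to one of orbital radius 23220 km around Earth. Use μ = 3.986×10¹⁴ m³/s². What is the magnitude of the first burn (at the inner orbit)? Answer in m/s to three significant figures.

Δv ≈ 1890 m/s

r₁ = 6712 km = 6.712×10⁶ m.
r₂ = 23220 km = 2.322×10⁷ m.
Transfer ellipse a_t = (r₁ + r₂)/2 = 1.497×10⁷ m.
At r₁: circular v_c1 = √(μ/r₁) = 7706 m/s; transfer-perigee v_p = √[μ(2/r₁ − 1/a_t)] = 9599 m/s.
Δv₁ = v_p − v_c1 = 1893 m/s.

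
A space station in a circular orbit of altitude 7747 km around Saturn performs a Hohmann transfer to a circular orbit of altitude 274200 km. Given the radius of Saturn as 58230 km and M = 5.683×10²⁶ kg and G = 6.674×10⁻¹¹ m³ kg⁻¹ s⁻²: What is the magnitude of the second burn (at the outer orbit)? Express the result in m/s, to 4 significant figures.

Δv ≈ 4534 m/s

μ = GM = 6.674×10⁻¹¹ × 5.683×10²⁶ = 3.793×10¹⁶ m³/s².
r₁ = 58230 + 7747 = 65977 km = 6.5977×10⁷ m.
r₂ = 58230 + 274200 = 332430 km = 3.3243×10⁸ m.
Transfer ellipse a_t = (r₁ + r₂)/2 = 1.992×10⁸ m.
At r₁: circular v_c1 = √(μ/r₁) = 23980 m/s; transfer-perikrone v_p = √[μ(2/r₁ − 1/a_t)] = 30970 m/s.
At r₂: circular v_c2 = √(μ/r₂) = 10680 m/s; transfer-apokrone v_a = √[μ(2/r₂ − 1/a_t)] = 6147 m/s.
Δv₂ = v_c2 − v_a = 4534 m/s.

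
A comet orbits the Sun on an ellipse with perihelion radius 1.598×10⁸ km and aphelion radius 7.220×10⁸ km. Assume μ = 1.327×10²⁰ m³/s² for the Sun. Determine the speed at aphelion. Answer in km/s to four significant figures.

v ≈ 8.162 km/s

Semi-major axis a = (r_p + r_a)/2 = 4.4090×10⁸ km = 4.409×10¹¹ m.
Vis-viva: v² = μ(2/r − 1/a) = 1.327×10²⁰ × (2.770×10⁻¹² − 2.268×10⁻¹²) = 6.661×10⁷ m²/s².
v = 8162 m/s = 8.162 km/s.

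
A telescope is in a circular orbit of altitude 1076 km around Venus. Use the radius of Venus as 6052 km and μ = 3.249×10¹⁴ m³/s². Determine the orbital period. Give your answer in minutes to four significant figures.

r = 6052 + 1076 = 7128.0 km = 7.1280×10⁶ m.
Kepler's third law: T = 2π√(r³/μ) = 2π√((7.128×10⁶)³ / 3.249×10¹⁴).
r³/μ = 1.115×10⁶ s², so T = 2π × 1.056×10³ = 6.634×10³ s.
Converting: 6.634×10³ s ÷ 60.00 = 110.6 minutes.

T ≈ 110.6 minutes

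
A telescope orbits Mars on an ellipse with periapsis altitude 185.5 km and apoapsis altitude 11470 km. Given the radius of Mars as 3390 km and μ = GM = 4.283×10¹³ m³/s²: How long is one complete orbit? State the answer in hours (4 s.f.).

r_p = 3390 + 185.5 = 3575.5 km = 3.5755×10⁶ m.
r_a = 3390 + 11470 = 14860 km = 1.4860×10⁷ m.
Semi-major axis a = (r_p + r_a)/2 = (3575.5 + 14860)/2 = 9217.8 km = 9.218×10⁶ m.
By Kepler's third law T = 2π√(a³/μ) = 2π × 4.276×10³ = 2.687×10⁴ s.
= 7.463 hours.

T ≈ 7.463 hours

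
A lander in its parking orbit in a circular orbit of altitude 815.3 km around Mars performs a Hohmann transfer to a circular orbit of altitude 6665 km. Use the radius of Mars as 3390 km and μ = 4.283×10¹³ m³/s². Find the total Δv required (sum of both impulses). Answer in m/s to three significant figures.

Δv_total ≈ 1080 m/s

r₁ = 3390 + 815.3 = 4205.3 km = 4.2053×10⁶ m.
r₂ = 3390 + 6665 = 10055 km = 1.0055×10⁷ m.
Transfer ellipse a_t = (r₁ + r₂)/2 = 7.130×10⁶ m.
At r₁: circular v_c1 = √(μ/r₁) = 3191 m/s; transfer-periapsis v_p = √[μ(2/r₁ − 1/a_t)] = 3790 m/s.
Δv₁ = v_p − v_c1 = 598.5 m/s.
At r₂: circular v_c2 = √(μ/r₂) = 2064 m/s; transfer-apoapsis v_a = √[μ(2/r₂ − 1/a_t)] = 1585 m/s.
Δv₂ = v_c2 − v_a = 478.9 m/s.
Total Δv = Δv₁ + Δv₂ = 1077 m/s.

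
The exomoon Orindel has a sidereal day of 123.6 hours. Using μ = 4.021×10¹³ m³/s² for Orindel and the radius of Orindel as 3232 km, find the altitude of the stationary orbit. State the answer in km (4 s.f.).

T = 123.6 hours = 4.450×10⁵ s.
A synchronous orbit has period T, so by Kepler's third law a = (μT²/4π²)^(1/3).
μT²/4π² = 4.021×10¹³ × (4.450×10⁵)² / 39.48 = 2.017×10²³ m³.
a = 5.864×10⁷ m = 58642 km.
Altitude h = a − R = 58642 − 3232 = 55410 km.

h_sync ≈ 55410 km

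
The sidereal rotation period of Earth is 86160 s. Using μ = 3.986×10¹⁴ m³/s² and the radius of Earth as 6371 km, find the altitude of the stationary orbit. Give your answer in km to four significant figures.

A synchronous orbit has period T, so by Kepler's third law a = (μT²/4π²)^(1/3).
μT²/4π² = 3.986×10¹⁴ × (8.616×10⁴)² / 39.48 = 7.495×10²² m³.
a = 4.216×10⁷ m = 42163 km.
Altitude h = a − R = 42163 − 6371 = 35792 km.

h_sync ≈ 35790 km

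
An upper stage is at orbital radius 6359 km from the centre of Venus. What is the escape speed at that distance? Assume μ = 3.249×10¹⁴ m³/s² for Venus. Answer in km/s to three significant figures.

v_esc ≈ 10.1 km/s

r = 6359 km = 6.359×10⁶ m.
Escape speed v_esc = √(2μ/r) = √(2 × 3.249×10¹⁴ / 6.359×10⁶) = √(1.022×10⁸) = 10110 m/s.
= 10.11 km/s.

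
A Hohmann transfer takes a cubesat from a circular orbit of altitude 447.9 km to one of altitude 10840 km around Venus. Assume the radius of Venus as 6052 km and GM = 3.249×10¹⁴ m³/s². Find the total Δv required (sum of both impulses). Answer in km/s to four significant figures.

Δv_total ≈ 2.543 km/s

r₁ = 6052 + 447.9 = 6499.9 km = 6.4999×10⁶ m.
r₂ = 6052 + 10840 = 16892 km = 1.6892×10⁷ m.
Transfer ellipse a_t = (r₁ + r₂)/2 = 1.170×10⁷ m.
At r₁: circular v_c1 = √(μ/r₁) = 7070 m/s; transfer-periapsis v_p = √[μ(2/r₁ − 1/a_t)] = 8497 m/s.
Δv₁ = v_p − v_c1 = 1427 m/s.
At r₂: circular v_c2 = √(μ/r₂) = 4386 m/s; transfer-apoapsis v_a = √[μ(2/r₂ − 1/a_t)] = 3269 m/s.
Δv₂ = v_c2 − v_a = 1116 m/s.
Total Δv = Δv₁ + Δv₂ = 2543 m/s = 2.543 km/s.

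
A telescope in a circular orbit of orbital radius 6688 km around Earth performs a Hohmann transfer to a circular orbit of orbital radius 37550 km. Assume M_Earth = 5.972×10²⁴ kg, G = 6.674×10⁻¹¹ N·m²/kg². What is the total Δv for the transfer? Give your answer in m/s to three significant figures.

Δv_total ≈ 3810 m/s

μ = GM = 6.674×10⁻¹¹ × 5.972×10²⁴ = 3.986×10¹⁴ m³/s².
r₁ = 6688 km = 6.688×10⁶ m.
r₂ = 37550 km = 3.755×10⁷ m.
Transfer ellipse a_t = (r₁ + r₂)/2 = 2.212×10⁷ m.
At r₁: circular v_c1 = √(μ/r₁) = 7720 m/s; transfer-perigee v_p = √[μ(2/r₁ − 1/a_t)] = 10060 m/s.
Δv₁ = v_p − v_c1 = 2339 m/s.
At r₂: circular v_c2 = √(μ/r₂) = 3258 m/s; transfer-apogee v_a = √[μ(2/r₂ − 1/a_t)] = 1791 m/s.
Δv₂ = v_c2 − v_a = 1466 m/s.
Total Δv = Δv₁ + Δv₂ = 3805 m/s.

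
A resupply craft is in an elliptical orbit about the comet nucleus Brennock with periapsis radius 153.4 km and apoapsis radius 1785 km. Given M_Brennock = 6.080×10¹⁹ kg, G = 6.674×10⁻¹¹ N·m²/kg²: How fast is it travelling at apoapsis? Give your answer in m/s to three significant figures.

v ≈ 19.0 m/s

μ = GM = 6.674×10⁻¹¹ × 6.080×10¹⁹ = 4.058×10⁹ m³/s².
Semi-major axis a = (r_p + r_a)/2 = 969.20 km = 9.692×10⁵ m.
Vis-viva: v² = μ(2/r − 1/a) = 4.058×10⁹ × (1.120×10⁻⁶ − 1.032×10⁻⁶) = 3.598×10² m²/s².
v = 18.97 m/s.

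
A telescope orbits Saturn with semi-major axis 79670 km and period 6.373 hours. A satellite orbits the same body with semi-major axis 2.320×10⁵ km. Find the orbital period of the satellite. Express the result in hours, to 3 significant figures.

Kepler's third law: T² ∝ a³, so T₂ = T₁ (a₂/a₁)^(3/2).
a₂/a₁ = 2.912, (a₂/a₁)^(3/2) = 4.969.
T₂ = 6.373 × 4.969 = 31.67 hours.

T₂ ≈ 31.7 hours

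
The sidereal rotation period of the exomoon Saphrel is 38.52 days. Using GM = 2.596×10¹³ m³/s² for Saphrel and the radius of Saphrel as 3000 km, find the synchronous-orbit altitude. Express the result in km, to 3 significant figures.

h_sync ≈ 1.91×10⁵ km

T = 38.52 days = 3.328×10⁶ s.
A synchronous orbit has period T, so by Kepler's third law a = (μT²/4π²)^(1/3).
μT²/4π² = 2.596×10¹³ × (3.328×10⁶)² / 39.48 = 7.284×10²⁴ m³.
a = 1.938×10⁸ m = 1.9384×10⁵ km.
Altitude h = a − R = 1.9384×10⁵ − 3000 = 1.9084×10⁵ km.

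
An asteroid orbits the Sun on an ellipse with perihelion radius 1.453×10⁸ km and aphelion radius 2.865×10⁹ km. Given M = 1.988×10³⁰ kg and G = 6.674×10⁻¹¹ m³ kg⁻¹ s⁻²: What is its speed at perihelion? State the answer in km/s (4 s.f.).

μ = GM = 6.674×10⁻¹¹ × 1.988×10³⁰ = 1.327×10²⁰ m³/s².
Semi-major axis a = (r_p + r_a)/2 = 1.5052×10⁹ km = 1.505×10¹² m.
Vis-viva: v² = μ(2/r − 1/a) = 1.327×10²⁰ × (1.376×10⁻¹¹ − 6.644×10⁻¹³) = 1.738×10⁹ m²/s².
v = 41690 m/s = 41.69 km/s.

v ≈ 41.69 km/s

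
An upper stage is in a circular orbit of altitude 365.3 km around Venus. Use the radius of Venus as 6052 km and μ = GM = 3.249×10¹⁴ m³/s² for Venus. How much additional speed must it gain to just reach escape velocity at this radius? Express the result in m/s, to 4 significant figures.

r = 6052 + 365.3 = 6417.3 km = 6.4173×10⁶ m.
Circular speed v_c = √(μ/r) = 7115 m/s.
Escape speed v_esc = √(2μ/r) = √2 × v_c = 10060 m/s.
Δv = v_esc − v_c = 2947 m/s.

Δv ≈ 2947 m/s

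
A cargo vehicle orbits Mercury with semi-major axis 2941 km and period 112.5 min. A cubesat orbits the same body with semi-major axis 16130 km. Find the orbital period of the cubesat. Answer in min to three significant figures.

T₂ ≈ 1440 min

Kepler's third law: T² ∝ a³, so T₂ = T₁ (a₂/a₁)^(3/2).
a₂/a₁ = 5.485, (a₂/a₁)^(3/2) = 12.84.
T₂ = 112.5 × 12.84 = 1445 min.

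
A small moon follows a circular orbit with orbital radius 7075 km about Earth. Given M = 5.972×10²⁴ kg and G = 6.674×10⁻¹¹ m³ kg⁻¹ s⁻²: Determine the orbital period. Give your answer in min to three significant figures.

μ = GM = 6.674×10⁻¹¹ × 5.972×10²⁴ = 3.986×10¹⁴ m³/s².
r = 7075 km = 7.075×10⁶ m.
Kepler's third law: T = 2π√(r³/μ) = 2π√((7.075×10⁶)³ / 3.986×10¹⁴).
r³/μ = 8.885×10⁵ s², so T = 2π × 9.426×10² = 5.923×10³ s.
Converting: 5.923×10³ s ÷ 60.00 = 98.71 min.

T ≈ 98.7 min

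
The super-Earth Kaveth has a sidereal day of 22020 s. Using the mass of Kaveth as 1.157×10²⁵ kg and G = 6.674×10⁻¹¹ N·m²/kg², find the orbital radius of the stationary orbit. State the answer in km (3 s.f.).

μ = GM = 6.674×10⁻¹¹ × 1.157×10²⁵ = 7.722×10¹⁴ m³/s².
A synchronous orbit has period T, so by Kepler's third law a = (μT²/4π²)^(1/3).
μT²/4π² = 7.722×10¹⁴ × (2.202×10⁴)² / 39.48 = 9.484×10²¹ m³.
a = 2.117×10⁷ m = 21167 km.

r_sync ≈ 21200 km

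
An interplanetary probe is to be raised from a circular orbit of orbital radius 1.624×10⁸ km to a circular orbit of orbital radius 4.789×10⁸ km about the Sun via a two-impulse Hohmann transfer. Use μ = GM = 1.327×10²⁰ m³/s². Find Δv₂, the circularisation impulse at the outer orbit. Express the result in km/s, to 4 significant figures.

Δv ≈ 4.800 km/s

r₁ = 1.624×10⁸ km = 1.624×10¹¹ m.
r₂ = 4.789×10⁸ km = 4.789×10¹¹ m.
Transfer ellipse a_t = (r₁ + r₂)/2 = 3.206×10¹¹ m.
At r₁: circular v_c1 = √(μ/r₁) = 28590 m/s; transfer-perihelion v_p = √[μ(2/r₁ − 1/a_t)] = 34930 m/s.
At r₂: circular v_c2 = √(μ/r₂) = 16650 m/s; transfer-aphelion v_a = √[μ(2/r₂ − 1/a_t)] = 11850 m/s.
Δv₂ = v_c2 − v_a = 4800 m/s.
= 4.800 km/s.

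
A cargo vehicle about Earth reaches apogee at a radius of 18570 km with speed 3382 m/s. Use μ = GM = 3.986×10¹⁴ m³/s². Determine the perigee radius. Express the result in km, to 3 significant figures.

perigee radius ≈ 6740 km

r_a = 1.857×10⁷ m.
Specific energy ε = v²/2 − μ/r = -1.575×10⁷ J/kg, so a = −μ/(2ε) = 1.266×10⁷ m.
The apsides satisfy r_p + r_a = 2a, so the perigee radius is 2a − r_a = 6.745×10⁶ m = 6744.7 km.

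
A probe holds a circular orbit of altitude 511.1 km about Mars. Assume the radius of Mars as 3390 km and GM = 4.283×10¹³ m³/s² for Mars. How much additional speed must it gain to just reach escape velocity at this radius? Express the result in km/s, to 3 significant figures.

r = 3390 + 511.1 = 3901.1 km = 3.9011×10⁶ m.
Circular speed v_c = √(μ/r) = 3313 m/s.
Escape speed v_esc = √(2μ/r) = √2 × v_c = 4686 m/s.
Δv = v_esc − v_c = 1372 m/s = 1.372 km/s.

Δv ≈ 1.37 km/s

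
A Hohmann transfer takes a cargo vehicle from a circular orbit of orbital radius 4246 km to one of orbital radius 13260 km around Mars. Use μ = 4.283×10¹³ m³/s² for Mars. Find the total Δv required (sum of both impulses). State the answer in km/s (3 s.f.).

r₁ = 4246 km = 4.246×10⁶ m.
r₂ = 13260 km = 1.326×10⁷ m.
Transfer ellipse a_t = (r₁ + r₂)/2 = 8.753×10⁶ m.
At r₁: circular v_c1 = √(μ/r₁) = 3176 m/s; transfer-periapsis v_p = √[μ(2/r₁ − 1/a_t)] = 3909 m/s.
Δv₁ = v_p − v_c1 = 733.1 m/s.
At r₂: circular v_c2 = √(μ/r₂) = 1797 m/s; transfer-apoapsis v_a = √[μ(2/r₂ − 1/a_t)] = 1252 m/s.
Δv₂ = v_c2 − v_a = 545.5 m/s.
Total Δv = Δv₁ + Δv₂ = 1279 m/s = 1.279 km/s.

Δv_total ≈ 1.28 km/s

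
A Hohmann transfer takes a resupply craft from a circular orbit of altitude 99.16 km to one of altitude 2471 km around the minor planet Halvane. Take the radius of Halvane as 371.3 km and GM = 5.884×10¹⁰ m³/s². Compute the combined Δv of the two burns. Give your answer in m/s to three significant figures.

r₁ = 371.3 + 99.16 = 470.46 km = 4.7046×10⁵ m.
r₂ = 371.3 + 2471 = 2842.3 km = 2.8423×10⁶ m.
Transfer ellipse a_t = (r₁ + r₂)/2 = 1.656×10⁶ m.
At r₁: circular v_c1 = √(μ/r₁) = 353.7 m/s; transfer-periapsis v_p = √[μ(2/r₁ − 1/a_t)] = 463.3 m/s.
Δv₁ = v_p − v_c1 = 109.6 m/s.
At r₂: circular v_c2 = √(μ/r₂) = 143.9 m/s; transfer-apoapsis v_a = √[μ(2/r₂ − 1/a_t)] = 76.68 m/s.
Δv₂ = v_c2 − v_a = 67.20 m/s.
Total Δv = Δv₁ + Δv₂ = 176.8 m/s.

Δv_total ≈ 177 m/s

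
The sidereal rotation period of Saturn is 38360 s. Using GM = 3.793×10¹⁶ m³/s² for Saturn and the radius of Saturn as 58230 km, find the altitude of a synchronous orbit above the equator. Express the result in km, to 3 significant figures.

A synchronous orbit has period T, so by Kepler's third law a = (μT²/4π²)^(1/3).
μT²/4π² = 3.793×10¹⁶ × (3.836×10⁴)² / 39.48 = 1.414×10²⁴ m³.
a = 1.122×10⁸ m = 1.1223×10⁵ km.
Altitude h = a − R = 1.1223×10⁵ − 58230 = 54005 km.

h_sync ≈ 54000 km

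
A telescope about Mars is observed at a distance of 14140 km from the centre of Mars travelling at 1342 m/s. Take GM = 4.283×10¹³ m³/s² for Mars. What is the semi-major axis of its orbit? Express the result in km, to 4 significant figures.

r = 1.414×10⁷ m.
Specific orbital energy ε = v²/2 − μ/r = (1342)²/2 − 4.283×10¹³/1.414×10⁷ = -2.129×10⁶ J/kg.
Since ε = −μ/(2a), a = −μ/(2ε) = 1.006×10⁷ m = 10061 km.

a ≈ 10060 km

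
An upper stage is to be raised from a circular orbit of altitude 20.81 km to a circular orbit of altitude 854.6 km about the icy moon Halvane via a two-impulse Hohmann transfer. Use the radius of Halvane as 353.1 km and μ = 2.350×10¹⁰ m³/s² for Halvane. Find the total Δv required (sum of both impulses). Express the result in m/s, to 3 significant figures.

r₁ = 353.1 + 20.81 = 373.91 km = 3.7391×10⁵ m.
r₂ = 353.1 + 854.6 = 1207.7 km = 1.2077×10⁶ m.
Transfer ellipse a_t = (r₁ + r₂)/2 = 7.908×10⁵ m.
At r₁: circular v_c1 = √(μ/r₁) = 250.7 m/s; transfer-periapsis v_p = √[μ(2/r₁ − 1/a_t)] = 309.8 m/s.
Δv₁ = v_p − v_c1 = 59.11 m/s.
At r₂: circular v_c2 = √(μ/r₂) = 139.5 m/s; transfer-apoapsis v_a = √[μ(2/r₂ − 1/a_t)] = 95.92 m/s.
Δv₂ = v_c2 − v_a = 43.57 m/s.
Total Δv = Δv₁ + Δv₂ = 102.7 m/s.

Δv_total ≈ 103 m/s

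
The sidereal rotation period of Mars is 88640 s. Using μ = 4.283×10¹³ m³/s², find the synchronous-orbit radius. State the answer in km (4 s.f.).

r_sync ≈ 20430 km

A synchronous orbit has period T, so by Kepler's third law a = (μT²/4π²)^(1/3).
μT²/4π² = 4.283×10¹³ × (8.864×10⁴)² / 39.48 = 8.524×10²¹ m³.
a = 2.043×10⁷ m = 20428 km.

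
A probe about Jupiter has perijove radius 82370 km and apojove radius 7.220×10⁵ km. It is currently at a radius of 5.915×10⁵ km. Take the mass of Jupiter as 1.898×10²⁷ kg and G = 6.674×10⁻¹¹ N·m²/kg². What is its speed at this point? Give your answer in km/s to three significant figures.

μ = GM = 6.674×10⁻¹¹ × 1.898×10²⁷ = 1.267×10¹⁷ m³/s².
Semi-major axis a = (r_p + r_a)/2 = 4.0218×10⁵ km = 4.022×10⁸ m.
Vis-viva: v² = μ(2/r − 1/a) = 1.267×10¹⁷ × (3.381×10⁻⁹ − 2.486×10⁻⁹) = 1.133×10⁸ m²/s².
v = 10650 m/s = 10.65 km/s.

v ≈ 10.6 km/s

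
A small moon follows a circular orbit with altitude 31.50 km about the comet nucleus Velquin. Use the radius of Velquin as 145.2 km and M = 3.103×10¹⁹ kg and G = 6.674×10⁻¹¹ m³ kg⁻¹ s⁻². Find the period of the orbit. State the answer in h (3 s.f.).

T ≈ 2.85 h

μ = GM = 6.674×10⁻¹¹ × 3.103×10¹⁹ = 2.071×10⁹ m³/s².
r = 145.2 + 31.50 = 176.70 km = 1.7670×10⁵ m.
Kepler's third law: T = 2π√(r³/μ) = 2π√((1.767×10⁵)³ / 2.071×10⁹).
r³/μ = 2.664×10⁶ s², so T = 2π × 1.632×10³ = 1.026×10⁴ s.
Converting: 1.026×10⁴ s ÷ 3600 = 2.849 h.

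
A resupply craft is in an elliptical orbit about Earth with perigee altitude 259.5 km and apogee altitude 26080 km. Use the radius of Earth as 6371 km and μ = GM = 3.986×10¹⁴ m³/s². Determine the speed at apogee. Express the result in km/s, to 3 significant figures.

r_p = 6371 + 259.5 = 6630.5 km = 6.6305×10⁶ m.
r_a = 6371 + 26080 = 32451 km = 3.2451×10⁷ m.
Semi-major axis a = (r_p + r_a)/2 = 19541 km = 1.954×10⁷ m.
Vis-viva: v² = μ(2/r − 1/a) = 3.986×10¹⁴ × (6.163×10⁻⁸ − 5.118×10⁻⁸) = 4.168×10⁶ m²/s².
v = 2042 m/s = 2.042 km/s.

v ≈ 2.04 km/s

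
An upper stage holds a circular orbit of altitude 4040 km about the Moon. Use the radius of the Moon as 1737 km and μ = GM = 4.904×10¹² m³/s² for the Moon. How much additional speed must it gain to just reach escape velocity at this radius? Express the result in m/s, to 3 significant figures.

r = 1737 + 4040 = 5777.0 km = 5.7770×10⁶ m.
Circular speed v_c = √(μ/r) = 921.3 m/s.
Escape speed v_esc = √(2μ/r) = √2 × v_c = 1303 m/s.
Δv = v_esc − v_c = 381.6 m/s.

Δv ≈ 382 m/s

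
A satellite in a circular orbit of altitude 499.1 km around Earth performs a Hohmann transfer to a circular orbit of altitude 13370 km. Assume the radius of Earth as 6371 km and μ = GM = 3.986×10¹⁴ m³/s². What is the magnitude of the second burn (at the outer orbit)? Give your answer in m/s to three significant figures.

Δv ≈ 1260 m/s

r₁ = 6371 + 499.1 = 6870.1 km = 6.8701×10⁶ m.
r₂ = 6371 + 13370 = 19741 km = 1.9741×10⁷ m.
Transfer ellipse a_t = (r₁ + r₂)/2 = 1.331×10⁷ m.
At r₁: circular v_c1 = √(μ/r₁) = 7617 m/s; transfer-perigee v_p = √[μ(2/r₁ − 1/a_t)] = 9278 m/s.
At r₂: circular v_c2 = √(μ/r₂) = 4493 m/s; transfer-apogee v_a = √[μ(2/r₂ − 1/a_t)] = 3229 m/s.
Δv₂ = v_c2 − v_a = 1265 m/s.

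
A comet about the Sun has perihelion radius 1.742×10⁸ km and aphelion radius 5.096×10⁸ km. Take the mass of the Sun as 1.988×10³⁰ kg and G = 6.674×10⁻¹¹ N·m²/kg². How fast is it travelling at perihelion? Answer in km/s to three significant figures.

v ≈ 33.7 km/s

μ = GM = 6.674×10⁻¹¹ × 1.988×10³⁰ = 1.327×10²⁰ m³/s².
Semi-major axis a = (r_p + r_a)/2 = 3.4190×10⁸ km = 3.419×10¹¹ m.
Vis-viva: v² = μ(2/r − 1/a) = 1.327×10²⁰ × (1.148×10⁻¹¹ − 2.925×10⁻¹²) = 1.135×10⁹ m²/s².
v = 33690 m/s = 33.69 km/s.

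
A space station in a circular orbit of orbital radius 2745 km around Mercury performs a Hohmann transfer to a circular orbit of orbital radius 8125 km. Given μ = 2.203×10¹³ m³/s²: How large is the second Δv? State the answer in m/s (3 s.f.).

r₁ = 2745 km = 2.745×10⁶ m.
r₂ = 8125 km = 8.125×10⁶ m.
Transfer ellipse a_t = (r₁ + r₂)/2 = 5.435×10⁶ m.
At r₁: circular v_c1 = √(μ/r₁) = 2833 m/s; transfer-periherm v_p = √[μ(2/r₁ − 1/a_t)] = 3464 m/s.
At r₂: circular v_c2 = √(μ/r₂) = 1647 m/s; transfer-apoherm v_a = √[μ(2/r₂ − 1/a_t)] = 1170 m/s.
Δv₂ = v_c2 − v_a = 476.4 m/s.

Δv ≈ 476 m/s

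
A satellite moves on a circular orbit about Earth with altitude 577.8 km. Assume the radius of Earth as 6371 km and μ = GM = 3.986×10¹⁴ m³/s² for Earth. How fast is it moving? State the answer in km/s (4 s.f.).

v ≈ 7.574 km/s

r = 6371 + 577.8 = 6948.8 km = 6.9488×10⁶ m.
For a circular orbit v = √(μ/r) = √(3.986×10¹⁴ / 6.949×10⁶) = √(5.736×10⁷) = 7574 m/s.
That is 7.574 km/s.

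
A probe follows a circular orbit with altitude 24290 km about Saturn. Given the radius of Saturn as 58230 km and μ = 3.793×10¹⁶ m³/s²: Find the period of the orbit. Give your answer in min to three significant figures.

r = 58230 + 24290 = 82520 km = 8.2520×10⁷ m.
Kepler's third law: T = 2π√(r³/μ) = 2π√((8.252×10⁷)³ / 3.793×10¹⁶).
r³/μ = 1.481×10⁷ s², so T = 2π × 3.849×10³ = 2.418×10⁴ s.
Converting: 2.418×10⁴ s ÷ 60.00 = 403.1 min.

T ≈ 403 min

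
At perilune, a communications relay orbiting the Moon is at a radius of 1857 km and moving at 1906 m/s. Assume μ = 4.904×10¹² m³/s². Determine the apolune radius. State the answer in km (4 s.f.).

apolune radius ≈ 4092 km

r_p = 1.857×10⁶ m.
Specific energy ε = v²/2 − μ/r = -8.244×10⁵ J/kg, so a = −μ/(2ε) = 2.974×10⁶ m.
The apsides satisfy r_p + r_a = 2a, so the apolune radius is 2a − r_p = 4.092×10⁶ m = 4091.6 km.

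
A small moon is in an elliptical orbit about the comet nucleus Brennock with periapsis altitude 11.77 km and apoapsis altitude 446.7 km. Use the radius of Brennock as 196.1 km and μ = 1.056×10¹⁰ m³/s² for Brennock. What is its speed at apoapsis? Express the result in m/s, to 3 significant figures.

v ≈ 89.6 m/s

r_p = 196.1 + 11.77 = 207.87 km = 2.0787×10⁵ m.
r_a = 196.1 + 446.7 = 642.80 km = 6.4280×10⁵ m.
Semi-major axis a = (r_p + r_a)/2 = 425.33 km = 4.253×10⁵ m.
Vis-viva: v² = μ(2/r − 1/a) = 1.056×10¹⁰ × (3.111×10⁻⁶ − 2.351×10⁻⁶) = 8.029×10³ m²/s².
v = 89.60 m/s.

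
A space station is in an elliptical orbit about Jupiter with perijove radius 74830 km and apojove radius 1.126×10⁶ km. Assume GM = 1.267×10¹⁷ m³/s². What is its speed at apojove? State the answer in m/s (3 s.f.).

v ≈ 3740 m/s

Semi-major axis a = (r_p + r_a)/2 = 6.0042×10⁵ km = 6.004×10⁸ m.
Vis-viva: v² = μ(2/r − 1/a) = 1.267×10¹⁷ × (1.776×10⁻⁹ − 1.666×10⁻⁹) = 1.402×10⁷ m²/s².
v = 3745 m/s.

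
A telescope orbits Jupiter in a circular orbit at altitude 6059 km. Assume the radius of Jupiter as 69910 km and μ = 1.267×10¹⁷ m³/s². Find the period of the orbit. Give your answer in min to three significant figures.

r = 69910 + 6059 = 75969 km = 7.5969×10⁷ m.
Kepler's third law: T = 2π√(r³/μ) = 2π√((7.597×10⁷)³ / 1.267×10¹⁷).
r³/μ = 3.460×10⁶ s², so T = 2π × 1.860×10³ = 1.169×10⁴ s.
Converting: 1.169×10⁴ s ÷ 60.00 = 194.8 min.

T ≈ 195 min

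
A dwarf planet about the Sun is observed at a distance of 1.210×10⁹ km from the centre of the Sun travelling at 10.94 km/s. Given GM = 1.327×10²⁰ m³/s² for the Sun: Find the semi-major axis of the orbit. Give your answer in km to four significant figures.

a ≈ 1.332×10⁹ km

r = 1.210×10¹² m.
Vis-viva rearranged: 1/a = 2/r − v²/μ = 1.653×10⁻¹² − 9.019×10⁻¹³ = 7.510×10⁻¹³ m⁻¹.
a = 1.332×10¹² m = 1.3316×10⁹ km.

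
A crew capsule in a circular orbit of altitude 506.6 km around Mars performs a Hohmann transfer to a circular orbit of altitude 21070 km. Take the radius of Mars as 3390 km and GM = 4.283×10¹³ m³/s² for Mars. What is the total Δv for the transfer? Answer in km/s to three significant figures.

Δv_total ≈ 1.67 km/s

r₁ = 3390 + 506.6 = 3896.6 km = 3.8966×10⁶ m.
r₂ = 3390 + 21070 = 24460 km = 2.4460×10⁷ m.
Transfer ellipse a_t = (r₁ + r₂)/2 = 1.418×10⁷ m.
At r₁: circular v_c1 = √(μ/r₁) = 3315 m/s; transfer-periapsis v_p = √[μ(2/r₁ − 1/a_t)] = 4355 m/s.
Δv₁ = v_p − v_c1 = 1039 m/s.
At r₂: circular v_c2 = √(μ/r₂) = 1323 m/s; transfer-apoapsis v_a = √[μ(2/r₂ − 1/a_t)] = 693.7 m/s.
Δv₂ = v_c2 − v_a = 629.6 m/s.
Total Δv = Δv₁ + Δv₂ = 1669 m/s = 1.669 km/s.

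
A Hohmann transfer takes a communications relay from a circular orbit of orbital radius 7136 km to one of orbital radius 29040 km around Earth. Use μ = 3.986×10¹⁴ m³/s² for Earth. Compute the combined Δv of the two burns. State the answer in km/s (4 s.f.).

Δv_total ≈ 3.374 km/s

r₁ = 7136 km = 7.136×10⁶ m.
r₂ = 29040 km = 2.904×10⁷ m.
Transfer ellipse a_t = (r₁ + r₂)/2 = 1.809×10⁷ m.
At r₁: circular v_c1 = √(μ/r₁) = 7474 m/s; transfer-perigee v_p = √[μ(2/r₁ − 1/a_t)] = 9470 m/s.
Δv₁ = v_p − v_c1 = 1996 m/s.
At r₂: circular v_c2 = √(μ/r₂) = 3705 m/s; transfer-apogee v_a = √[μ(2/r₂ − 1/a_t)] = 2327 m/s.
Δv₂ = v_c2 − v_a = 1378 m/s.
Total Δv = Δv₁ + Δv₂ = 3374 m/s = 3.374 km/s.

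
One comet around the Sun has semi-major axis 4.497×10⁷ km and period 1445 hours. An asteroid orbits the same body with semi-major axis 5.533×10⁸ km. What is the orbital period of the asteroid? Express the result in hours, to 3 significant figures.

Kepler's third law: T² ∝ a³, so T₂ = T₁ (a₂/a₁)^(3/2).
a₂/a₁ = 12.30, (a₂/a₁)^(3/2) = 43.16.
T₂ = 1445 × 43.16 = 62360 hours.

T₂ ≈ 62400 hours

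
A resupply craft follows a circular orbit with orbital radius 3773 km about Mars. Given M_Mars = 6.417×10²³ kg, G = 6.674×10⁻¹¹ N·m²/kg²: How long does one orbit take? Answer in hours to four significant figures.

T ≈ 1.955 hours

μ = GM = 6.674×10⁻¹¹ × 6.417×10²³ = 4.283×10¹³ m³/s².
r = 3773 km = 3.773×10⁶ m.
Kepler's third law: T = 2π√(r³/μ) = 2π√((3.773×10⁶)³ / 4.283×10¹³).
r³/μ = 1.254×10⁶ s², so T = 2π × 1.120×10³ = 7.036×10³ s.
Converting: 7.036×10³ s ÷ 3600 = 1.955 hours.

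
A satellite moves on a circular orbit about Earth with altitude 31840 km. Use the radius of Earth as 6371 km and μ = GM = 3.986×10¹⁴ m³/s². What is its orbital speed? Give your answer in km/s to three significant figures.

r = 6371 + 31840 = 38211 km = 3.8211×10⁷ m.
For a circular orbit v = √(μ/r) = √(3.986×10¹⁴ / 3.821×10⁷) = √(1.043×10⁷) = 3230 m/s.
That is 3.230 km/s.

v ≈ 3.23 km/s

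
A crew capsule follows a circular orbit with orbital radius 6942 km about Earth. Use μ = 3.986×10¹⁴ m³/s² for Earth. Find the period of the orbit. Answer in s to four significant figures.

r = 6942 km = 6.942×10⁶ m.
Kepler's third law: T = 2π√(r³/μ) = 2π√((6.942×10⁶)³ / 3.986×10¹⁴).
r³/μ = 8.393×10⁵ s², so T = 2π × 9.161×10² = 5.756×10³ s.

T ≈ 5756 s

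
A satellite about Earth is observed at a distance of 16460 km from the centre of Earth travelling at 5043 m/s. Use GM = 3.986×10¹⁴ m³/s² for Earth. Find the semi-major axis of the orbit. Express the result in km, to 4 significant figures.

a ≈ 17330 km

r = 1.646×10⁷ m.
Vis-viva rearranged: 1/a = 2/r − v²/μ = 1.215×10⁻⁷ − 6.380×10⁻⁸ = 5.770×10⁻⁸ m⁻¹.
a = 1.733×10⁷ m = 17330 km.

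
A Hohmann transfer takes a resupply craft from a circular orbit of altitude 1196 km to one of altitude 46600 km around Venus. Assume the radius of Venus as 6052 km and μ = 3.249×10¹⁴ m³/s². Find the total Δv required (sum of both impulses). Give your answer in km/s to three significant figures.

r₁ = 6052 + 1196 = 7248.0 km = 7.2480×10⁶ m.
r₂ = 6052 + 46600 = 52652 km = 5.2652×10⁷ m.
Transfer ellipse a_t = (r₁ + r₂)/2 = 2.995×10⁷ m.
At r₁: circular v_c1 = √(μ/r₁) = 6695 m/s; transfer-periapsis v_p = √[μ(2/r₁ − 1/a_t)] = 8877 m/s.
Δv₁ = v_p − v_c1 = 2182 m/s.
At r₂: circular v_c2 = √(μ/r₂) = 2484 m/s; transfer-apoapsis v_a = √[μ(2/r₂ − 1/a_t)] = 1222 m/s.
Δv₂ = v_c2 − v_a = 1262 m/s.
Total Δv = Δv₁ + Δv₂ = 3444 m/s = 3.444 km/s.

Δv_total ≈ 3.44 km/s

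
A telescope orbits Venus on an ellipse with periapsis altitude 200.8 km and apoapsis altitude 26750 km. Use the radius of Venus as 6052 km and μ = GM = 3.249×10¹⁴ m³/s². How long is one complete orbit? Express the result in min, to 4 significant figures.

T ≈ 501.3 min

r_p = 6052 + 200.8 = 6252.8 km = 6.2528×10⁶ m.
r_a = 6052 + 26750 = 32802 km = 3.2802×10⁷ m.
Semi-major axis a = (r_p + r_a)/2 = (6252.8 + 32802)/2 = 19527 km = 1.953×10⁷ m.
By Kepler's third law T = 2π√(a³/μ) = 2π × 4.787×10³ = 3.008×10⁴ s.
= 501.3 min.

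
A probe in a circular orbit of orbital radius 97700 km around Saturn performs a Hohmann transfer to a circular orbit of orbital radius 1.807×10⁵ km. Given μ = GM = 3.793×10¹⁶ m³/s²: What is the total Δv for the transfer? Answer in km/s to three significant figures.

Δv_total ≈ 5.10 km/s

r₁ = 97700 km = 9.770×10⁷ m.
r₂ = 1.807×10⁵ km = 1.807×10⁸ m.
Transfer ellipse a_t = (r₁ + r₂)/2 = 1.392×10⁸ m.
At r₁: circular v_c1 = √(μ/r₁) = 19700 m/s; transfer-perikrone v_p = √[μ(2/r₁ − 1/a_t)] = 22450 m/s.
Δv₁ = v_p − v_c1 = 2746 m/s.
At r₂: circular v_c2 = √(μ/r₂) = 14490 m/s; transfer-apokrone v_a = √[μ(2/r₂ − 1/a_t)] = 12140 m/s.
Δv₂ = v_c2 − v_a = 2350 m/s.
Total Δv = Δv₁ + Δv₂ = 5096 m/s = 5.096 km/s.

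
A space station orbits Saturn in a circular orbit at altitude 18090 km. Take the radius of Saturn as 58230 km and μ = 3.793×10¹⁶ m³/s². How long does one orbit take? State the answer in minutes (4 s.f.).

T ≈ 358.5 minutes

r = 58230 + 18090 = 76320 km = 7.6320×10⁷ m.
Kepler's third law: T = 2π√(r³/μ) = 2π√((7.632×10⁷)³ / 3.793×10¹⁶).
r³/μ = 1.172×10⁷ s², so T = 2π × 3.423×10³ = 2.151×10⁴ s.
Converting: 2.151×10⁴ s ÷ 60.00 = 358.5 minutes.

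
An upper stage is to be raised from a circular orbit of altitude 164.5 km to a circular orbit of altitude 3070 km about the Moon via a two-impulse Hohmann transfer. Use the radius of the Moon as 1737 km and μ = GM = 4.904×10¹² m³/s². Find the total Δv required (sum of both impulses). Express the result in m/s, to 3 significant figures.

Δv_total ≈ 566 m/s

r₁ = 1737 + 164.5 = 1901.5 km = 1.9015×10⁶ m.
r₂ = 1737 + 3070 = 4807.0 km = 4.8070×10⁶ m.
Transfer ellipse a_t = (r₁ + r₂)/2 = 3.354×10⁶ m.
At r₁: circular v_c1 = √(μ/r₁) = 1606 m/s; transfer-perilune v_p = √[μ(2/r₁ − 1/a_t)] = 1923 m/s.
Δv₁ = v_p − v_c1 = 316.6 m/s.
At r₂: circular v_c2 = √(μ/r₂) = 1010 m/s; transfer-apolune v_a = √[μ(2/r₂ − 1/a_t)] = 760.5 m/s.
Δv₂ = v_c2 − v_a = 249.6 m/s.
Total Δv = Δv₁ + Δv₂ = 566.1 m/s.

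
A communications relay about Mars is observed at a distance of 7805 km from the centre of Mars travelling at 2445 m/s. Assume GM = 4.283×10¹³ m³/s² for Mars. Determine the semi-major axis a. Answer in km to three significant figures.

a ≈ 8570 km

r = 7.805×10⁶ m.
Specific orbital energy ε = v²/2 − μ/r = (2445)²/2 − 4.283×10¹³/7.805×10⁶ = -2.498×10⁶ J/kg.
Since ε = −μ/(2a), a = −μ/(2ε) = 8.571×10⁶ m = 8571.2 km.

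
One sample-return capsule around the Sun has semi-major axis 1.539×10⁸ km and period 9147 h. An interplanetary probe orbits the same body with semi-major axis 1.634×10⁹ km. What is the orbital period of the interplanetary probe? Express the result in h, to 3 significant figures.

T₂ ≈ 3.16×10⁵ h

Kepler's third law: T² ∝ a³, so T₂ = T₁ (a₂/a₁)^(3/2).
a₂/a₁ = 10.62, (a₂/a₁)^(3/2) = 34.60.
T₂ = 9147 × 34.60 = 3.164×10⁵ h.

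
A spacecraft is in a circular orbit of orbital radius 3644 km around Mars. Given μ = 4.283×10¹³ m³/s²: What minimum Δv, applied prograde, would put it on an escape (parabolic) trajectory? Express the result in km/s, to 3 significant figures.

Δv ≈ 1.42 km/s

r = 3644 km = 3.644×10⁶ m.
Circular speed v_c = √(μ/r) = 3428 m/s.
Escape speed v_esc = √(2μ/r) = √2 × v_c = 4848 m/s.
Δv = v_esc − v_c = 1420 m/s = 1.420 km/s.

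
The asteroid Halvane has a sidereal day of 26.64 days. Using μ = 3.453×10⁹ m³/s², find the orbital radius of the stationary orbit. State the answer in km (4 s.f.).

T = 26.64 days = 2.302×10⁶ s.
A synchronous orbit has period T, so by Kepler's third law a = (μT²/4π²)^(1/3).
μT²/4π² = 3.453×10⁹ × (2.302×10⁶)² / 39.48 = 4.634×10²⁰ m³.
a = 7.738×10⁶ m = 7738.3 km.

r_sync ≈ 7738 km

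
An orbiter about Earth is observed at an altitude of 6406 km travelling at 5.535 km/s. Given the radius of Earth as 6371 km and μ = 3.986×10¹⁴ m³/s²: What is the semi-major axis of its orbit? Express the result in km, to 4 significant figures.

a ≈ 12550 km

r = 6371 + 6406 = 12777 km = 1.278×10⁷ m.
Specific orbital energy ε = v²/2 − μ/r = (5535)²/2 − 3.986×10¹⁴/1.278×10⁷ = -1.588×10⁷ J/kg.
Since ε = −μ/(2a), a = −μ/(2ε) = 1.255×10⁷ m = 12552 km.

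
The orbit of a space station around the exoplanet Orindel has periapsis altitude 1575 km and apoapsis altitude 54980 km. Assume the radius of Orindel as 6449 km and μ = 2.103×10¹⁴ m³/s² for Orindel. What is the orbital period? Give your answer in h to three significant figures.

T ≈ 24.6 h

r_p = 6449 + 1575 = 8024.0 km = 8.0240×10⁶ m.
r_a = 6449 + 54980 = 61429 km = 6.1429×10⁷ m.
Semi-major axis a = (r_p + r_a)/2 = (8024.0 + 61429)/2 = 34726 km = 3.473×10⁷ m.
By Kepler's third law T = 2π√(a³/μ) = 2π × 1.411×10⁴ = 8.866×10⁴ s.
= 24.63 h.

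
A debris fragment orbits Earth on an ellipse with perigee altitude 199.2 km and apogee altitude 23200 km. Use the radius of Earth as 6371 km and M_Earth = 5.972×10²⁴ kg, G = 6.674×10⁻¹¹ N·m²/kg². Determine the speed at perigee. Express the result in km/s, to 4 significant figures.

μ = GM = 6.674×10⁻¹¹ × 5.972×10²⁴ = 3.986×10¹⁴ m³/s².
r_p = 6371 + 199.2 = 6570.2 km = 6.5702×10⁶ m.
r_a = 6371 + 23200 = 29571 km = 2.9571×10⁷ m.
Semi-major axis a = (r_p + r_a)/2 = 18071 km = 1.807×10⁷ m.
Vis-viva: v² = μ(2/r − 1/a) = 3.986×10¹⁴ × (3.044×10⁻⁷ − 5.534×10⁻⁸) = 9.927×10⁷ m²/s².
v = 9963 m/s = 9.963 km/s.

v ≈ 9.963 km/s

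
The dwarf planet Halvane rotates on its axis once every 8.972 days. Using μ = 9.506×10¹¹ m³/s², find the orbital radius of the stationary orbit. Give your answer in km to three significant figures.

T = 8.972 days = 7.752×10⁵ s.
A synchronous orbit has period T, so by Kepler's third law a = (μT²/4π²)^(1/3).
μT²/4π² = 9.506×10¹¹ × (7.752×10⁵)² / 39.48 = 1.447×10²² m³.
a = 2.437×10⁷ m = 24368 km.

r_sync ≈ 24400 km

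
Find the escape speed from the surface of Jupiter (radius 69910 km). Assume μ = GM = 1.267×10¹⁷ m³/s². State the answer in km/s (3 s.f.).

v_esc ≈ 60.2 km/s

r = R = 6.991×10⁷ m.
Escape speed v_esc = √(2μ/r) = √(2 × 1.267×10¹⁷ / 6.991×10⁷) = √(3.625×10⁹) = 60210 m/s.
= 60.21 km/s.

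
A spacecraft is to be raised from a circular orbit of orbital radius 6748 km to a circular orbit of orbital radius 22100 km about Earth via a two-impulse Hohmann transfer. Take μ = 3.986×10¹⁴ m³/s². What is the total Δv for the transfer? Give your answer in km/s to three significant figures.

r₁ = 6748 km = 6.748×10⁶ m.
r₂ = 22100 km = 2.210×10⁷ m.
Transfer ellipse a_t = (r₁ + r₂)/2 = 1.442×10⁷ m.
At r₁: circular v_c1 = √(μ/r₁) = 7686 m/s; transfer-perigee v_p = √[μ(2/r₁ − 1/a_t)] = 9513 m/s.
Δv₁ = v_p − v_c1 = 1828 m/s.
At r₂: circular v_c2 = √(μ/r₂) = 4247 m/s; transfer-apogee v_a = √[μ(2/r₂ − 1/a_t)] = 2905 m/s.
Δv₂ = v_c2 − v_a = 1342 m/s.
Total Δv = Δv₁ + Δv₂ = 3170 m/s = 3.170 km/s.

Δv_total ≈ 3.17 km/s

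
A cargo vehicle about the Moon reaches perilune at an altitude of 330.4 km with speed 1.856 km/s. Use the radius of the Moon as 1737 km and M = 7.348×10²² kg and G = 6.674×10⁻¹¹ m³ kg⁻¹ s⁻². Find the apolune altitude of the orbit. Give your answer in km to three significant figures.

apolune altitude ≈ 3740 km

μ = GM = 6.674×10⁻¹¹ × 7.348×10²² = 4.904×10¹² m³/s².
r_p = 1737 + 330.4 = 2067.4 km = 2.067×10⁶ m.
Specific energy ε = v²/2 − μ/r = -6.497×10⁵ J/kg, so a = −μ/(2ε) = 3.774×10⁶ m.
The apsides satisfy r_p + r_a = 2a, so the apolune radius is 2a − r_p = 5.481×10⁶ m = 5480.5 km.
Apolune altitude = 5480.5 − 1737 = 3743.5 km.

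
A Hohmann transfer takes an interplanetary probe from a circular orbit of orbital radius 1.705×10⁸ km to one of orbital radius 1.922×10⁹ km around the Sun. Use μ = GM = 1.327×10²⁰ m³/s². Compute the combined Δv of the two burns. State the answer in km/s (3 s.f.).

Δv_total ≈ 14.9 km/s

r₁ = 1.705×10⁸ km = 1.705×10¹¹ m.
r₂ = 1.922×10⁹ km = 1.922×10¹² m.
Transfer ellipse a_t = (r₁ + r₂)/2 = 1.046×10¹² m.
At r₁: circular v_c1 = √(μ/r₁) = 27900 m/s; transfer-perihelion v_p = √[μ(2/r₁ − 1/a_t)] = 37810 m/s.
Δv₁ = v_p − v_c1 = 9914 m/s.
At r₂: circular v_c2 = √(μ/r₂) = 8309 m/s; transfer-aphelion v_a = √[μ(2/r₂ − 1/a_t)] = 3354 m/s.
Δv₂ = v_c2 − v_a = 4955 m/s.
Total Δv = Δv₁ + Δv₂ = 14870 m/s = 14.87 km/s.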